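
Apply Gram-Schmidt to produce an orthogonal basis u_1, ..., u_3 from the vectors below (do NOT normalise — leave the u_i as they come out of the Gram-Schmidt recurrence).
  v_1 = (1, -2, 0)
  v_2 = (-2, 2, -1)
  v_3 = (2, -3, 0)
Orthogonal basis:
  u_1 = (1, -2, 0)
  u_2 = (-4/5, -2/5, -1)
  u_3 = (2/9, 1/9, -2/9)

Apply the Gram-Schmidt recurrence
  u_1 = v_1
  u_i = v_i − Σ_{j<i} ((v_i · u_j) / (u_j · u_j)) · u_j.

Step by step this gives:
  u_1 = (1, -2, 0)
  u_2 = (-4/5, -2/5, -1)
  u_3 = (2/9, 1/9, -2/9)

Orthogonality check:
  u_2 · u_1 = 0 (should be 0)
  u_3 · u_1 = 0 (should be 0)
  u_3 · u_2 = 0 (should be 0)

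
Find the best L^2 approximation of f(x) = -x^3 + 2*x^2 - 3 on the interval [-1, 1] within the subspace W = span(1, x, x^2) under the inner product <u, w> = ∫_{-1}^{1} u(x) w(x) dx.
g(x) = 2*x^2 - 3*x/5 - 3

The best approximation g ∈ W is the orthogonal projection of f onto W. Writing g = a_0 + a_1 x + a_2 x^2, the coefficients solve the normal equations G · a = b where
  G_{ij} = <φ_i, φ_j> and b_i = <f, φ_i>, with φ_0 = 1, φ_1 = x, φ_2 = x^2.
G =
  [2, 0, 2/3]
  [0, 2/3, 0]
  [2/3, 0, 2/5],
b = (-14/3, -2/5, -6/5).
Solving gives a_0 = -3, a_1 = -3/5, a_2 = 2, so
  g(x) = 2*x^2 - 3*x/5 - 3.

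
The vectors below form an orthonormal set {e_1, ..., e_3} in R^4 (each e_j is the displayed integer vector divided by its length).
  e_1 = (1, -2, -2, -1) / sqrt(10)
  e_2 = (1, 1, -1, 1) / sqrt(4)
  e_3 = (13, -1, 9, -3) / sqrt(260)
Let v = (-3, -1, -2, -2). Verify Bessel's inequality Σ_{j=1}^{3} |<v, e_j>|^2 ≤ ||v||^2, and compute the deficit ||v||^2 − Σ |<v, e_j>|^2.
Σ |<v, e_j>|^2 = 419/26; ||v||^2 = 18; deficit = 49/26

Write each e_j = u_j / sqrt(<u_j, u_j>) where u_j is the displayed integer vector. Then <v, e_j> = <v, u_j> / sqrt(<u_j, u_j>), so |<v, e_j>|^2 = <v, u_j>^2 / <u_j, u_j>.
Coefficients: <v, e_1> = 5/sqrt(10), <v, e_2> = -4/sqrt(4), <v, e_3> = -50/sqrt(260).
Square and sum: Σ |<v, e_j>|^2 = 419/26.
Compute ||v||^2 = v·v = 18.
Deficit = 18 − 419/26 = 49/26 ≥ 0, confirming Bessel's inequality. (The deficit equals ||v − Σ <v,e_j> e_j||^2, the squared distance from v to span{e_j}.)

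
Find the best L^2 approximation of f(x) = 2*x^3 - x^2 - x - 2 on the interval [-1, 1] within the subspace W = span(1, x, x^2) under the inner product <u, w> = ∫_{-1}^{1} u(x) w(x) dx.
g(x) = -x^2 + x/5 - 2

The best approximation g ∈ W is the orthogonal projection of f onto W. Writing g = a_0 + a_1 x + a_2 x^2, the coefficients solve the normal equations G · a = b where
  G_{ij} = <φ_i, φ_j> and b_i = <f, φ_i>, with φ_0 = 1, φ_1 = x, φ_2 = x^2.
G =
  [2, 0, 2/3]
  [0, 2/3, 0]
  [2/3, 0, 2/5],
b = (-14/3, 2/15, -26/15).
Solving gives a_0 = -2, a_1 = 1/5, a_2 = -1, so
  g(x) = -x^2 + x/5 - 2.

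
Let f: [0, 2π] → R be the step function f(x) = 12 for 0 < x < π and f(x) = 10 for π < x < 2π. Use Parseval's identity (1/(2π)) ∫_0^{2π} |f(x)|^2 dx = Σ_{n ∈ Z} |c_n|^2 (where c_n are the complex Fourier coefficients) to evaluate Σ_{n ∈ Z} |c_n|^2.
Σ |c_n|^2 = 122

Parseval equates the L^2 energy of f (normalised by 1/(2π)) with the ℓ^2 sum of its Fourier coefficients: (1/(2π)) ∫_0^{2π} |f|^2 = Σ |c_n|^2.
Compute the left side: (1/(2π)) [∫_0^π 12^2 dx + ∫_π^{2π} 10^2 dx] = (1/(2π)) · (144π + 100π) = (144 + 100)/2 = 122.
So Σ_{n ∈ Z} |c_n|^2 = 122.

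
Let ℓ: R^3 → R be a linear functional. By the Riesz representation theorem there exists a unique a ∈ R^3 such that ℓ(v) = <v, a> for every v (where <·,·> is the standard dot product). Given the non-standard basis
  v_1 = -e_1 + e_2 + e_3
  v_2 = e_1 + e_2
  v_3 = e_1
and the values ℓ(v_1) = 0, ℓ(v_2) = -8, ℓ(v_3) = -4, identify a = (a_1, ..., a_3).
a = (-4, -4, 0)

Write a = (a_1, ..., a_3) in the standard basis. For each basis vector v_i, ℓ(v_i) = <v_i, a> is a linear equation in the a_j's. Collect the n equations into a matrix system V a = ℓ, where row i of V is v_i (expressed in the standard basis). Since V is invertible (lower-triangular with 1s on the diagonal, up to permutation), solve by back-substitution:
  V =
[[-1, 1, 1],
 [1, 1, 0],
 [1, 0, 0]]
  V a = (0, -8, -4)
Solving gives a = (-4, -4, 0).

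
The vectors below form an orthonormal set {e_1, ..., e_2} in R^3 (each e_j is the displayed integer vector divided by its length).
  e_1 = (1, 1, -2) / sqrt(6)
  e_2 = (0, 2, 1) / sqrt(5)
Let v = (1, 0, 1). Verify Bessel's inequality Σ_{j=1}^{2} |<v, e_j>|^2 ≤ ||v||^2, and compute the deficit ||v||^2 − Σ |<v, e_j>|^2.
Σ |<v, e_j>|^2 = 11/30; ||v||^2 = 2; deficit = 49/30

Write each e_j = u_j / sqrt(<u_j, u_j>) where u_j is the displayed integer vector. Then <v, e_j> = <v, u_j> / sqrt(<u_j, u_j>), so |<v, e_j>|^2 = <v, u_j>^2 / <u_j, u_j>.
Coefficients: <v, e_1> = -1/sqrt(6), <v, e_2> = 1/sqrt(5).
Square and sum: Σ |<v, e_j>|^2 = 11/30.
Compute ||v||^2 = v·v = 2.
Deficit = 2 − 11/30 = 49/30 ≥ 0, confirming Bessel's inequality. (The deficit equals ||v − Σ <v,e_j> e_j||^2, the squared distance from v to span{e_j}.)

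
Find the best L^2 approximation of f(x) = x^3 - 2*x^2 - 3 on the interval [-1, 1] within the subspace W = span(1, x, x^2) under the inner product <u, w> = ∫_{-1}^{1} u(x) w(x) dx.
g(x) = -2*x^2 + 3*x/5 - 3

The best approximation g ∈ W is the orthogonal projection of f onto W. Writing g = a_0 + a_1 x + a_2 x^2, the coefficients solve the normal equations G · a = b where
  G_{ij} = <φ_i, φ_j> and b_i = <f, φ_i>, with φ_0 = 1, φ_1 = x, φ_2 = x^2.
G =
  [2, 0, 2/3]
  [0, 2/3, 0]
  [2/3, 0, 2/5],
b = (-22/3, 2/5, -14/5).
Solving gives a_0 = -3, a_1 = 3/5, a_2 = -2, so
  g(x) = -2*x^2 + 3*x/5 - 3.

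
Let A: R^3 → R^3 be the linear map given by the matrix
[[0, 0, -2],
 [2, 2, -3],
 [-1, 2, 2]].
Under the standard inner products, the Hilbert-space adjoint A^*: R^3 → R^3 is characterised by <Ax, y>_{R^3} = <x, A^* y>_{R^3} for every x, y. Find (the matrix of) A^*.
A^* = A^T =
[[0, 2, -1],
 [0, 2, 2],
 [-2, -3, 2]]

For real matrices with standard dot products, the defining identity <Ax, y> = <x, A^* y> gives (Ax)^T y = x^T (A^*) y, i.e. x^T A^T y = x^T (A^*) y. Since this holds for all x, y, we must have A^* = A^T. Therefore
A^* =
[[0, 2, -1],
 [0, 2, 2],
 [-2, -3, 2]].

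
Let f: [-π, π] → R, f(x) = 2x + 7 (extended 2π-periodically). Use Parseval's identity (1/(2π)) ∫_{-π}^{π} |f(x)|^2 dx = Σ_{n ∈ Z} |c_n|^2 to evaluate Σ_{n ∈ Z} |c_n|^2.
Σ |c_n|^2 = 4π^2/3 + 49

Expand and integrate term by term over [-π, π]:
  ∫ (2x)^2 dx = 4·(2π^3/3); ∫ 2·2·(7)·x dx = 0 (odd integrand); ∫ 7^2 dx = 49·2π.
So (1/(2π)) ∫_{-π}^{π} (2x + 7)^2 dx = 4π^2/3 + 49 = 4π^2/3 + 49.
Parseval ⇒ Σ |c_n|^2 = 4π^2/3 + 49.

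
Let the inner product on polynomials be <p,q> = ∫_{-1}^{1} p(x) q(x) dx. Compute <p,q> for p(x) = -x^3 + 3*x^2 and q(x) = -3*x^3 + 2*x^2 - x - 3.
<p,q> = -82/35

Expand the product: p(x)·q(x) = 3*x^6 - 11*x^5 + 7*x^4 - 9*x^2.
∫_{-1}^{1} of each monomial x^k gives [2/(k+1) if k even, 0 if k odd]. Integrating term-by-term (or equivalently evaluating the antiderivative F(x) = 3*x^7/7 - 11*x^6/6 + 7*x^5/5 - 3*x^3 at the endpoints):
  F(1) − F(−1) = -631/210 − (-139/210) = -82/35.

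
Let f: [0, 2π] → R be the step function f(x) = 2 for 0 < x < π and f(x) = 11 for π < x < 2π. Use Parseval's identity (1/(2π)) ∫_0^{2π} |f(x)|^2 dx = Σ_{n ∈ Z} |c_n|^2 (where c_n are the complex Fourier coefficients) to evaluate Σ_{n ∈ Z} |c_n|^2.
Σ |c_n|^2 = 125/2

Parseval equates the L^2 energy of f (normalised by 1/(2π)) with the ℓ^2 sum of its Fourier coefficients: (1/(2π)) ∫_0^{2π} |f|^2 = Σ |c_n|^2.
Compute the left side: (1/(2π)) [∫_0^π 2^2 dx + ∫_π^{2π} 11^2 dx] = (1/(2π)) · (4π + 121π) = (4 + 121)/2 = 125/2.
So Σ_{n ∈ Z} |c_n|^2 = 125/2.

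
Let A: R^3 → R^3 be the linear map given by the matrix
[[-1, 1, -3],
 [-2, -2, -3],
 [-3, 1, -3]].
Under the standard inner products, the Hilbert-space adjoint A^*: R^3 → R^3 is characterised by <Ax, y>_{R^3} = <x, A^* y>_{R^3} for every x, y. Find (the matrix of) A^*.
A^* = A^T =
[[-1, -2, -3],
 [1, -2, 1],
 [-3, -3, -3]]

For real matrices with standard dot products, the defining identity <Ax, y> = <x, A^* y> gives (Ax)^T y = x^T (A^*) y, i.e. x^T A^T y = x^T (A^*) y. Since this holds for all x, y, we must have A^* = A^T. Therefore
A^* =
[[-1, -2, -3],
 [1, -2, 1],
 [-3, -3, -3]].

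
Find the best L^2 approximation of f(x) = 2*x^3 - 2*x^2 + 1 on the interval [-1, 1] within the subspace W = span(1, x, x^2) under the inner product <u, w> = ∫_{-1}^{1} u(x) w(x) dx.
g(x) = -2*x^2 + 6*x/5 + 1

The best approximation g ∈ W is the orthogonal projection of f onto W. Writing g = a_0 + a_1 x + a_2 x^2, the coefficients solve the normal equations G · a = b where
  G_{ij} = <φ_i, φ_j> and b_i = <f, φ_i>, with φ_0 = 1, φ_1 = x, φ_2 = x^2.
G =
  [2, 0, 2/3]
  [0, 2/3, 0]
  [2/3, 0, 2/5],
b = (2/3, 4/5, -2/15).
Solving gives a_0 = 1, a_1 = 6/5, a_2 = -2, so
  g(x) = -2*x^2 + 6*x/5 + 1.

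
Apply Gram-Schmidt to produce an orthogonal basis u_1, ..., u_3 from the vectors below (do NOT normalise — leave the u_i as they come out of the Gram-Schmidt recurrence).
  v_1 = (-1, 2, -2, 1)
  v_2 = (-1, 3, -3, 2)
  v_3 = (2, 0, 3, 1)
Orthogonal basis:
  u_1 = (-1, 2, -2, 1)
  u_2 = (1/2, 0, 0, 1/2)
  u_3 = (-1/5, 7/5, 8/5, 1/5)

Apply the Gram-Schmidt recurrence
  u_1 = v_1
  u_i = v_i − Σ_{j<i} ((v_i · u_j) / (u_j · u_j)) · u_j.

Step by step this gives:
  u_1 = (-1, 2, -2, 1)
  u_2 = (1/2, 0, 0, 1/2)
  u_3 = (-1/5, 7/5, 8/5, 1/5)

Orthogonality check:
  u_2 · u_1 = 0 (should be 0)
  u_3 · u_1 = 0 (should be 0)
  u_3 · u_2 = 0 (should be 0)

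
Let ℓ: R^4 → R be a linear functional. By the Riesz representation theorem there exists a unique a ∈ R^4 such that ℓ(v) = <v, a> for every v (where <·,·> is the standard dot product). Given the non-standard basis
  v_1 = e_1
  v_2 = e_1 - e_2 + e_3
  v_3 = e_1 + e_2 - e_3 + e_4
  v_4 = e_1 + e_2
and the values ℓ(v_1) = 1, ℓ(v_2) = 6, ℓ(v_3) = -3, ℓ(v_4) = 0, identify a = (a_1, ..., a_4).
a = (1, -1, 4, 1)

Write a = (a_1, ..., a_4) in the standard basis. For each basis vector v_i, ℓ(v_i) = <v_i, a> is a linear equation in the a_j's. Collect the n equations into a matrix system V a = ℓ, where row i of V is v_i (expressed in the standard basis). Since V is invertible (lower-triangular with 1s on the diagonal, up to permutation), solve by back-substitution:
  V =
[[1, 0, 0, 0],
 [1, -1, 1, 0],
 [1, 1, -1, 1],
 [1, 1, 0, 0]]
  V a = (1, 6, -3, 0)
Solving gives a = (1, -1, 4, 1).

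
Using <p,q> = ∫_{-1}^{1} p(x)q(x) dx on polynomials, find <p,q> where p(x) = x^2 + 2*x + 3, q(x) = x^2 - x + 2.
<p,q> = 72/5

Expand the product: p(x)·q(x) = x^4 + x^3 + 3*x^2 + x + 6.
∫_{-1}^{1} of each monomial x^k gives [2/(k+1) if k even, 0 if k odd]. Integrating term-by-term (or equivalently evaluating the antiderivative F(x) = x^5/5 + x^4/4 + x^3 + x^2/2 + 6*x at the endpoints):
  F(1) − F(−1) = 159/20 − (-129/20) = 72/5.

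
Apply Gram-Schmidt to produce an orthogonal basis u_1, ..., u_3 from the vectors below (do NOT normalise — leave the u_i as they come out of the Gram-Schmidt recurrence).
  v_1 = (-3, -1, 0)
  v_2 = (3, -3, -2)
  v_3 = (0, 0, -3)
Orthogonal basis:
  u_1 = (-3, -1, 0)
  u_2 = (6/5, -18/5, -2)
  u_3 = (-9/23, 27/23, -54/23)

Apply the Gram-Schmidt recurrence
  u_1 = v_1
  u_i = v_i − Σ_{j<i} ((v_i · u_j) / (u_j · u_j)) · u_j.

Step by step this gives:
  u_1 = (-3, -1, 0)
  u_2 = (6/5, -18/5, -2)
  u_3 = (-9/23, 27/23, -54/23)

Orthogonality check:
  u_2 · u_1 = 0 (should be 0)
  u_3 · u_1 = 0 (should be 0)
  u_3 · u_2 = 0 (should be 0)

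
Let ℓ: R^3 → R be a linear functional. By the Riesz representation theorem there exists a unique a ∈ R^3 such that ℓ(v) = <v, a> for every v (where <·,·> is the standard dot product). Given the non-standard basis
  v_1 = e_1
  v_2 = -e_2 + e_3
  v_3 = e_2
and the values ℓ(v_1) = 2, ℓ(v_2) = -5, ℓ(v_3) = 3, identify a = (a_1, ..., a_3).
a = (2, 3, -2)

Write a = (a_1, ..., a_3) in the standard basis. For each basis vector v_i, ℓ(v_i) = <v_i, a> is a linear equation in the a_j's. Collect the n equations into a matrix system V a = ℓ, where row i of V is v_i (expressed in the standard basis). Since V is invertible (lower-triangular with 1s on the diagonal, up to permutation), solve by back-substitution:
  V =
[[1, 0, 0],
 [0, -1, 1],
 [0, 1, 0]]
  V a = (2, -5, 3)
Solving gives a = (2, 3, -2).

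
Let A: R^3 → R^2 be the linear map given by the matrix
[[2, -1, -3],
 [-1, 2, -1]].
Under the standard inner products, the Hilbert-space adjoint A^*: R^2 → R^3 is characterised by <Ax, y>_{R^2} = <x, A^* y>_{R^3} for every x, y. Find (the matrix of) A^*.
A^* = A^T =
[[2, -1],
 [-1, 2],
 [-3, -1]]

For real matrices with standard dot products, the defining identity <Ax, y> = <x, A^* y> gives (Ax)^T y = x^T (A^*) y, i.e. x^T A^T y = x^T (A^*) y. Since this holds for all x, y, we must have A^* = A^T. Therefore
A^* =
[[2, -1],
 [-1, 2],
 [-3, -1]].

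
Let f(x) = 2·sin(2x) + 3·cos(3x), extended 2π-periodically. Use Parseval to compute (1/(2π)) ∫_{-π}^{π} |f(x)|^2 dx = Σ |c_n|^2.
Σ |c_n|^2 = 13/2

Expand |f|^2 and use orthogonality of {sin(nx), cos(mx)} on [-π, π]:
  ∫_{-π}^{π} sin(nx)^2 dx = π, ∫ cos(mx)^2 dx = π, and cross terms integrate to 0.
So ∫_{-π}^{π} f(x)^2 dx = 2^2 · π + 3^2 · π = (4 + 9)π.
Divide by 2π: (4 + 9)/2 = 13/2.
By Parseval, this equals Σ |c_n|^2.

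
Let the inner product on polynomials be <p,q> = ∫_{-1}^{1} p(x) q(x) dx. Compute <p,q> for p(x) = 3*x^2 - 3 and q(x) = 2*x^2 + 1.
<p,q> = -28/5

Expand the product: p(x)·q(x) = 6*x^4 - 3*x^2 - 3.
∫_{-1}^{1} of each monomial x^k gives [2/(k+1) if k even, 0 if k odd]. Integrating term-by-term (or equivalently evaluating the antiderivative F(x) = 6*x^5/5 - x^3 - 3*x at the endpoints):
  F(1) − F(−1) = -14/5 − (14/5) = -28/5.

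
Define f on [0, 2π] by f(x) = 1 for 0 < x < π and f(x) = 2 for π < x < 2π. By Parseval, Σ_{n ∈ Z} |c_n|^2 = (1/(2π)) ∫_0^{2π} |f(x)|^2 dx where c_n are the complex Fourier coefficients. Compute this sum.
Σ |c_n|^2 = 5/2

Parseval equates the L^2 energy of f (normalised by 1/(2π)) with the ℓ^2 sum of its Fourier coefficients: (1/(2π)) ∫_0^{2π} |f|^2 = Σ |c_n|^2.
Compute the left side: (1/(2π)) [∫_0^π 1^2 dx + ∫_π^{2π} 2^2 dx] = (1/(2π)) · (1π + 4π) = (1 + 4)/2 = 5/2.
So Σ_{n ∈ Z} |c_n|^2 = 5/2.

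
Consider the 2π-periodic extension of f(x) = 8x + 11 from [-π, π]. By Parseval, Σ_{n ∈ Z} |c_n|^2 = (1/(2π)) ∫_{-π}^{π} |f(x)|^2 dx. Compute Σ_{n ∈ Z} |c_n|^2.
Σ |c_n|^2 = 64π^2/3 + 121

Expand and integrate term by term over [-π, π]:
  ∫ (8x)^2 dx = 64·(2π^3/3); ∫ 2·8·(11)·x dx = 0 (odd integrand); ∫ 11^2 dx = 121·2π.
So (1/(2π)) ∫_{-π}^{π} (8x + 11)^2 dx = 64π^2/3 + 121 = 64π^2/3 + 121.
Parseval ⇒ Σ |c_n|^2 = 64π^2/3 + 121.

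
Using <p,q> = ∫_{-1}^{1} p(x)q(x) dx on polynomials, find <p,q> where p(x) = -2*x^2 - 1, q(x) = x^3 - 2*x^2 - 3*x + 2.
<p,q> = -56/15

Expand the product: p(x)·q(x) = -2*x^5 + 4*x^4 + 5*x^3 - 2*x^2 + 3*x - 2.
∫_{-1}^{1} of each monomial x^k gives [2/(k+1) if k even, 0 if k odd]. Integrating term-by-term (or equivalently evaluating the antiderivative F(x) = -x^6/3 + 4*x^5/5 + 5*x^4/4 - 2*x^3/3 + 3*x^2/2 - 2*x at the endpoints):
  F(1) − F(−1) = 11/20 − (257/60) = -56/15.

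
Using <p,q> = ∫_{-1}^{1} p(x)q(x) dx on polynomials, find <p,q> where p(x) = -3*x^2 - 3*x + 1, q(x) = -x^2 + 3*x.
<p,q> = -82/15

Expand the product: p(x)·q(x) = 3*x^4 - 6*x^3 - 10*x^2 + 3*x.
∫_{-1}^{1} of each monomial x^k gives [2/(k+1) if k even, 0 if k odd]. Integrating term-by-term (or equivalently evaluating the antiderivative F(x) = 3*x^5/5 - 3*x^4/2 - 10*x^3/3 + 3*x^2/2 at the endpoints):
  F(1) − F(−1) = -41/15 − (41/15) = -82/15.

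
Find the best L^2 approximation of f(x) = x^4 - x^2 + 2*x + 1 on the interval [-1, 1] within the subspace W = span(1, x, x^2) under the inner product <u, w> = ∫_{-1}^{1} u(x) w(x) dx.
g(x) = -x^2/7 + 2*x + 32/35

The best approximation g ∈ W is the orthogonal projection of f onto W. Writing g = a_0 + a_1 x + a_2 x^2, the coefficients solve the normal equations G · a = b where
  G_{ij} = <φ_i, φ_j> and b_i = <f, φ_i>, with φ_0 = 1, φ_1 = x, φ_2 = x^2.
G =
  [2, 0, 2/3]
  [0, 2/3, 0]
  [2/3, 0, 2/5],
b = (26/15, 4/3, 58/105).
Solving gives a_0 = 32/35, a_1 = 2, a_2 = -1/7, so
  g(x) = -x^2/7 + 2*x + 32/35.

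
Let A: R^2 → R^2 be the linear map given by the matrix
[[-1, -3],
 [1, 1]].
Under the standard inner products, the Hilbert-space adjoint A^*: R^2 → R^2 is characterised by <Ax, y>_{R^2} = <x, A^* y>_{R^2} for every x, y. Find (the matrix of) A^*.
A^* = A^T =
[[-1, 1],
 [-3, 1]]

For real matrices with standard dot products, the defining identity <Ax, y> = <x, A^* y> gives (Ax)^T y = x^T (A^*) y, i.e. x^T A^T y = x^T (A^*) y. Since this holds for all x, y, we must have A^* = A^T. Therefore
A^* =
[[-1, 1],
 [-3, 1]].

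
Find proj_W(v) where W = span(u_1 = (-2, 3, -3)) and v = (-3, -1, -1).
proj_W(v) = (-6/11, 9/11, -9/11)

Set up U = [u_1 | ... | u_1] ∈ R^(3×1). The projector onto W = col(U) is P = U (U^T U)^(-1) U^T.
Compute U^T U =
  [22],
and U^T v = (6).
Solve U^T U · c = U^T v for the coefficients: c = (3/11). The projection is proj_W(v) = U c.
Check: (v - proj_W(v)) · u_1 = 0  (should be 0).
Result: proj_W(v) = (-6/11, 9/11, -9/11).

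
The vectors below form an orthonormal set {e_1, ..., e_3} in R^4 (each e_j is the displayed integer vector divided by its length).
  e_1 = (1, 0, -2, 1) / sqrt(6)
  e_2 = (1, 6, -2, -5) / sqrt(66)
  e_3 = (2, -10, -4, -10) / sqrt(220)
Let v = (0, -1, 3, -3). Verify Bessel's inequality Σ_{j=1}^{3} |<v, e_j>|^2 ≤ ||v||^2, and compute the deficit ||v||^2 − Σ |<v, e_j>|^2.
Σ |<v, e_j>|^2 = 86/5; ||v||^2 = 19; deficit = 9/5

Write each e_j = u_j / sqrt(<u_j, u_j>) where u_j is the displayed integer vector. Then <v, e_j> = <v, u_j> / sqrt(<u_j, u_j>), so |<v, e_j>|^2 = <v, u_j>^2 / <u_j, u_j>.
Coefficients: <v, e_1> = -9/sqrt(6), <v, e_2> = 3/sqrt(66), <v, e_3> = 28/sqrt(220).
Square and sum: Σ |<v, e_j>|^2 = 86/5.
Compute ||v||^2 = v·v = 19.
Deficit = 19 − 86/5 = 9/5 ≥ 0, confirming Bessel's inequality. (The deficit equals ||v − Σ <v,e_j> e_j||^2, the squared distance from v to span{e_j}.)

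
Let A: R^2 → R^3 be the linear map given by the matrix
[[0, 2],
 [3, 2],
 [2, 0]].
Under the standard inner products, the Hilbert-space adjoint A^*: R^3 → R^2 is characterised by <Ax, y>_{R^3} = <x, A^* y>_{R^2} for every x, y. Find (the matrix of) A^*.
A^* = A^T =
[[0, 3, 2],
 [2, 2, 0]]

For real matrices with standard dot products, the defining identity <Ax, y> = <x, A^* y> gives (Ax)^T y = x^T (A^*) y, i.e. x^T A^T y = x^T (A^*) y. Since this holds for all x, y, we must have A^* = A^T. Therefore
A^* =
[[0, 3, 2],
 [2, 2, 0]].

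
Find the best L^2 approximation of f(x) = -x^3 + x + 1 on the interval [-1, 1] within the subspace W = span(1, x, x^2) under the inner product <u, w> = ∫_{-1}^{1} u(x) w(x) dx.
g(x) = 2*x/5 + 1

The best approximation g ∈ W is the orthogonal projection of f onto W. Writing g = a_0 + a_1 x + a_2 x^2, the coefficients solve the normal equations G · a = b where
  G_{ij} = <φ_i, φ_j> and b_i = <f, φ_i>, with φ_0 = 1, φ_1 = x, φ_2 = x^2.
G =
  [2, 0, 2/3]
  [0, 2/3, 0]
  [2/3, 0, 2/5],
b = (2, 4/15, 2/3).
Solving gives a_0 = 1, a_1 = 2/5, a_2 = 0, so
  g(x) = 2*x/5 + 1.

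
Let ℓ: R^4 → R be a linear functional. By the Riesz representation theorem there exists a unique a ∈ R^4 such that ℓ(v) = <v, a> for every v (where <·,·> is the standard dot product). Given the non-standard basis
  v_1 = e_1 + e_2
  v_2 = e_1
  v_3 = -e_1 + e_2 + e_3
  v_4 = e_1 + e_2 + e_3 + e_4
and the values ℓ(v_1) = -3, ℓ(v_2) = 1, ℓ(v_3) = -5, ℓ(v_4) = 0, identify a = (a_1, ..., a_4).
a = (1, -4, 0, 3)

Write a = (a_1, ..., a_4) in the standard basis. For each basis vector v_i, ℓ(v_i) = <v_i, a> is a linear equation in the a_j's. Collect the n equations into a matrix system V a = ℓ, where row i of V is v_i (expressed in the standard basis). Since V is invertible (lower-triangular with 1s on the diagonal, up to permutation), solve by back-substitution:
  V =
[[1, 1, 0, 0],
 [1, 0, 0, 0],
 [-1, 1, 1, 0],
 [1, 1, 1, 1]]
  V a = (-3, 1, -5, 0)
Solving gives a = (1, -4, 0, 3).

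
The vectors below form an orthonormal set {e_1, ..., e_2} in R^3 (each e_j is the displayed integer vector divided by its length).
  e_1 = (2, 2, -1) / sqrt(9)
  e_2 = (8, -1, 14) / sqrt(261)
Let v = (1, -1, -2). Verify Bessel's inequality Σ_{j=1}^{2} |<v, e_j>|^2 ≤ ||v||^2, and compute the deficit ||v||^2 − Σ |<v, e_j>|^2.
Σ |<v, e_j>|^2 = 53/29; ||v||^2 = 6; deficit = 121/29

Write each e_j = u_j / sqrt(<u_j, u_j>) where u_j is the displayed integer vector. Then <v, e_j> = <v, u_j> / sqrt(<u_j, u_j>), so |<v, e_j>|^2 = <v, u_j>^2 / <u_j, u_j>.
Coefficients: <v, e_1> = 2/sqrt(9), <v, e_2> = -19/sqrt(261).
Square and sum: Σ |<v, e_j>|^2 = 53/29.
Compute ||v||^2 = v·v = 6.
Deficit = 6 − 53/29 = 121/29 ≥ 0, confirming Bessel's inequality. (The deficit equals ||v − Σ <v,e_j> e_j||^2, the squared distance from v to span{e_j}.)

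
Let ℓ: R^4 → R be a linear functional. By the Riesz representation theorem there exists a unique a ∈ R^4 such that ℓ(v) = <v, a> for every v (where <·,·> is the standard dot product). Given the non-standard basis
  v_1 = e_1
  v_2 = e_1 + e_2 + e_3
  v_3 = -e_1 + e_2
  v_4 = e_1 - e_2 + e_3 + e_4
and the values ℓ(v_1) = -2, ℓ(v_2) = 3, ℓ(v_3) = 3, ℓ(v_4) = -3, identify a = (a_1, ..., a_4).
a = (-2, 1, 4, -4)

Write a = (a_1, ..., a_4) in the standard basis. For each basis vector v_i, ℓ(v_i) = <v_i, a> is a linear equation in the a_j's. Collect the n equations into a matrix system V a = ℓ, where row i of V is v_i (expressed in the standard basis). Since V is invertible (lower-triangular with 1s on the diagonal, up to permutation), solve by back-substitution:
  V =
[[1, 0, 0, 0],
 [1, 1, 1, 0],
 [-1, 1, 0, 0],
 [1, -1, 1, 1]]
  V a = (-2, 3, 3, -3)
Solving gives a = (-2, 1, 4, -4).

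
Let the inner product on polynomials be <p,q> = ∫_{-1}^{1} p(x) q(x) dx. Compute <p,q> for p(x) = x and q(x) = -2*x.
<p,q> = -4/3

Expand the product: p(x)·q(x) = -2*x^2.
∫_{-1}^{1} of each monomial x^k gives [2/(k+1) if k even, 0 if k odd]. Integrating term-by-term (or equivalently evaluating the antiderivative F(x) = -2*x^3/3 at the endpoints):
  F(1) − F(−1) = -2/3 − (2/3) = -4/3.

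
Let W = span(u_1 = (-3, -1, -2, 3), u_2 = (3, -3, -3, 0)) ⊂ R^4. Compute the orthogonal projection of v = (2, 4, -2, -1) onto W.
proj_W(v) = (27/23, 9/23, 18/23, -27/23)

Set up U = [u_1 | ... | u_2] ∈ R^(4×2). The projector onto W = col(U) is P = U (U^T U)^(-1) U^T.
Compute U^T U =
  [23, 0]
  [0, 27],
and U^T v = (-9, 0).
Solve U^T U · c = U^T v for the coefficients: c = (-9/23, 0). The projection is proj_W(v) = U c.
Check: (v - proj_W(v)) · u_1 = 0  (should be 0).
Check: (v - proj_W(v)) · u_2 = 0  (should be 0).
Result: proj_W(v) = (27/23, 9/23, 18/23, -27/23).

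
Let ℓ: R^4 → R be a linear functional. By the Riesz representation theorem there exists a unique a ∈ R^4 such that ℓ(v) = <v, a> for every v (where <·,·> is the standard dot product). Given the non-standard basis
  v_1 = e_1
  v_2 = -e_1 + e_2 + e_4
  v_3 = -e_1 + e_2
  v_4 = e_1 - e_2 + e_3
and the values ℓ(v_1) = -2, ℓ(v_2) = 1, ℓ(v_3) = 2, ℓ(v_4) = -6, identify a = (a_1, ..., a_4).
a = (-2, 0, -4, -1)

Write a = (a_1, ..., a_4) in the standard basis. For each basis vector v_i, ℓ(v_i) = <v_i, a> is a linear equation in the a_j's. Collect the n equations into a matrix system V a = ℓ, where row i of V is v_i (expressed in the standard basis). Since V is invertible (lower-triangular with 1s on the diagonal, up to permutation), solve by back-substitution:
  V =
[[1, 0, 0, 0],
 [-1, 1, 0, 1],
 [-1, 1, 0, 0],
 [1, -1, 1, 0]]
  V a = (-2, 1, 2, -6)
Solving gives a = (-2, 0, -4, -1).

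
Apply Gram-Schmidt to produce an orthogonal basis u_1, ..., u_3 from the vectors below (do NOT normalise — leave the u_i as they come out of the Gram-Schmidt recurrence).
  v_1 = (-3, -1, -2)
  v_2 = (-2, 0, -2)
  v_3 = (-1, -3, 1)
Orthogonal basis:
  u_1 = (-3, -1, -2)
  u_2 = (1/7, 5/7, -4/7)
  u_3 = (1/3, -1/3, -1/3)

Apply the Gram-Schmidt recurrence
  u_1 = v_1
  u_i = v_i − Σ_{j<i} ((v_i · u_j) / (u_j · u_j)) · u_j.

Step by step this gives:
  u_1 = (-3, -1, -2)
  u_2 = (1/7, 5/7, -4/7)
  u_3 = (1/3, -1/3, -1/3)

Orthogonality check:
  u_2 · u_1 = 0 (should be 0)
  u_3 · u_1 = 0 (should be 0)
  u_3 · u_2 = 0 (should be 0)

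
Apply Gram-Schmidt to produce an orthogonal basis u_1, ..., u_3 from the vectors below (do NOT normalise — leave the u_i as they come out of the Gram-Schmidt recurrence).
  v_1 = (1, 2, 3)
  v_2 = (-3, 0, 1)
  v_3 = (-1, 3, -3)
Orthogonal basis:
  u_1 = (1, 2, 3)
  u_2 = (-3, 0, 1)
  u_3 = (-5/7, 25/7, -15/7)

Apply the Gram-Schmidt recurrence
  u_1 = v_1
  u_i = v_i − Σ_{j<i} ((v_i · u_j) / (u_j · u_j)) · u_j.

Step by step this gives:
  u_1 = (1, 2, 3)
  u_2 = (-3, 0, 1)
  u_3 = (-5/7, 25/7, -15/7)

Orthogonality check:
  u_2 · u_1 = 0 (should be 0)
  u_3 · u_1 = 0 (should be 0)
  u_3 · u_2 = 0 (should be 0)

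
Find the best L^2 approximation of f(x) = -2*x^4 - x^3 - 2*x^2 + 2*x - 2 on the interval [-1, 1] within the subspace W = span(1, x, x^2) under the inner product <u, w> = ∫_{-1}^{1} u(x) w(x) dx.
g(x) = -26*x^2/7 + 7*x/5 - 64/35

The best approximation g ∈ W is the orthogonal projection of f onto W. Writing g = a_0 + a_1 x + a_2 x^2, the coefficients solve the normal equations G · a = b where
  G_{ij} = <φ_i, φ_j> and b_i = <f, φ_i>, with φ_0 = 1, φ_1 = x, φ_2 = x^2.
G =
  [2, 0, 2/3]
  [0, 2/3, 0]
  [2/3, 0, 2/5],
b = (-92/15, 14/15, -284/105).
Solving gives a_0 = -64/35, a_1 = 7/5, a_2 = -26/7, so
  g(x) = -26*x^2/7 + 7*x/5 - 64/35.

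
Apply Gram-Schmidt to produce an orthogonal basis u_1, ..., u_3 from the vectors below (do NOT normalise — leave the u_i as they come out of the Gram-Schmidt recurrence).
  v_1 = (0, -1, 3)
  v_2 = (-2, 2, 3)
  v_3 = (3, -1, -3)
Orthogonal basis:
  u_1 = (0, -1, 3)
  u_2 = (-2, 27/10, 9/10)
  u_3 = (135/121, 90/121, 30/121)

Apply the Gram-Schmidt recurrence
  u_1 = v_1
  u_i = v_i − Σ_{j<i} ((v_i · u_j) / (u_j · u_j)) · u_j.

Step by step this gives:
  u_1 = (0, -1, 3)
  u_2 = (-2, 27/10, 9/10)
  u_3 = (135/121, 90/121, 30/121)

Orthogonality check:
  u_2 · u_1 = 0 (should be 0)
  u_3 · u_1 = 0 (should be 0)
  u_3 · u_2 = 0 (should be 0)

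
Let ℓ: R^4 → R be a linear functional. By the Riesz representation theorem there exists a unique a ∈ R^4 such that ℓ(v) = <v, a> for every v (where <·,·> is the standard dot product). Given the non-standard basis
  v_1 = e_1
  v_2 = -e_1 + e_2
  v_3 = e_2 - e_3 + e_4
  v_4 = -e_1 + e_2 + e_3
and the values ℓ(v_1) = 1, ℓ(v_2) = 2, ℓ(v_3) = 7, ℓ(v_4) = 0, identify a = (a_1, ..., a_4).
a = (1, 3, -2, 2)

Write a = (a_1, ..., a_4) in the standard basis. For each basis vector v_i, ℓ(v_i) = <v_i, a> is a linear equation in the a_j's. Collect the n equations into a matrix system V a = ℓ, where row i of V is v_i (expressed in the standard basis). Since V is invertible (lower-triangular with 1s on the diagonal, up to permutation), solve by back-substitution:
  V =
[[1, 0, 0, 0],
 [-1, 1, 0, 0],
 [0, 1, -1, 1],
 [-1, 1, 1, 0]]
  V a = (1, 2, 7, 0)
Solving gives a = (1, 3, -2, 2).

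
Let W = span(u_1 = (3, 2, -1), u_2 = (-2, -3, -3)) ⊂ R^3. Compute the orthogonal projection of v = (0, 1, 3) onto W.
proj_W(v) = (-36/227, 271/227, 661/227)

Set up U = [u_1 | ... | u_2] ∈ R^(3×2). The projector onto W = col(U) is P = U (U^T U)^(-1) U^T.
Compute U^T U =
  [14, -9]
  [-9, 22],
and U^T v = (-1, -12).
Solve U^T U · c = U^T v for the coefficients: c = (-130/227, -177/227). The projection is proj_W(v) = U c.
Check: (v - proj_W(v)) · u_1 = 0  (should be 0).
Check: (v - proj_W(v)) · u_2 = 0  (should be 0).
Result: proj_W(v) = (-36/227, 271/227, 661/227).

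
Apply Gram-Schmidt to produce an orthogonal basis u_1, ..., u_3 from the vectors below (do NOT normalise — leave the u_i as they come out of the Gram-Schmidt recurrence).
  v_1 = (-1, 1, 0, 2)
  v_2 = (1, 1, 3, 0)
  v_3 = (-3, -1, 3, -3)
Orthogonal basis:
  u_1 = (-1, 1, 0, 2)
  u_2 = (1, 1, 3, 0)
  u_3 = (-136/33, -26/33, 18/11, -5/3)

Apply the Gram-Schmidt recurrence
  u_1 = v_1
  u_i = v_i − Σ_{j<i} ((v_i · u_j) / (u_j · u_j)) · u_j.

Step by step this gives:
  u_1 = (-1, 1, 0, 2)
  u_2 = (1, 1, 3, 0)
  u_3 = (-136/33, -26/33, 18/11, -5/3)

Orthogonality check:
  u_2 · u_1 = 0 (should be 0)
  u_3 · u_1 = 0 (should be 0)
  u_3 · u_2 = 0 (should be 0)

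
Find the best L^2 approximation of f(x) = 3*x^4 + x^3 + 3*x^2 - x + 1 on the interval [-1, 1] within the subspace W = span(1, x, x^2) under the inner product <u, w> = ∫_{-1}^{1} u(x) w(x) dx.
g(x) = 39*x^2/7 - 2*x/5 + 26/35

The best approximation g ∈ W is the orthogonal projection of f onto W. Writing g = a_0 + a_1 x + a_2 x^2, the coefficients solve the normal equations G · a = b where
  G_{ij} = <φ_i, φ_j> and b_i = <f, φ_i>, with φ_0 = 1, φ_1 = x, φ_2 = x^2.
G =
  [2, 0, 2/3]
  [0, 2/3, 0]
  [2/3, 0, 2/5],
b = (26/5, -4/15, 286/105).
Solving gives a_0 = 26/35, a_1 = -2/5, a_2 = 39/7, so
  g(x) = 39*x^2/7 - 2*x/5 + 26/35.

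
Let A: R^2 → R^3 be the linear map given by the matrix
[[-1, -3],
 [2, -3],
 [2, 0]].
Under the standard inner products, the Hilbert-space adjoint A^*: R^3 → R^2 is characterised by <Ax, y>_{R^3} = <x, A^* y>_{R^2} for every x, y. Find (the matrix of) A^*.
A^* = A^T =
[[-1, 2, 2],
 [-3, -3, 0]]

For real matrices with standard dot products, the defining identity <Ax, y> = <x, A^* y> gives (Ax)^T y = x^T (A^*) y, i.e. x^T A^T y = x^T (A^*) y. Since this holds for all x, y, we must have A^* = A^T. Therefore
A^* =
[[-1, 2, 2],
 [-3, -3, 0]].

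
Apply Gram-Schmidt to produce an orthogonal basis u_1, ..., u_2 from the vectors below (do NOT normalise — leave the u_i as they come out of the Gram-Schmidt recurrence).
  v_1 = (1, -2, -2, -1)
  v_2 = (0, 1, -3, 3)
Orthogonal basis:
  u_1 = (1, -2, -2, -1)
  u_2 = (-1/10, 6/5, -14/5, 31/10)

Apply the Gram-Schmidt recurrence
  u_1 = v_1
  u_i = v_i − Σ_{j<i} ((v_i · u_j) / (u_j · u_j)) · u_j.

Step by step this gives:
  u_1 = (1, -2, -2, -1)
  u_2 = (-1/10, 6/5, -14/5, 31/10)

Orthogonality check:
  u_2 · u_1 = 0 (should be 0)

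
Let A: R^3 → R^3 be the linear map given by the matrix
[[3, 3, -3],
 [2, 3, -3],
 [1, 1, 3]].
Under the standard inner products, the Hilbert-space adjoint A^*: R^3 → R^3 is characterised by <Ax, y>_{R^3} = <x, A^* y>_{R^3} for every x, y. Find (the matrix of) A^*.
A^* = A^T =
[[3, 2, 1],
 [3, 3, 1],
 [-3, -3, 3]]

For real matrices with standard dot products, the defining identity <Ax, y> = <x, A^* y> gives (Ax)^T y = x^T (A^*) y, i.e. x^T A^T y = x^T (A^*) y. Since this holds for all x, y, we must have A^* = A^T. Therefore
A^* =
[[3, 2, 1],
 [3, 3, 1],
 [-3, -3, 3]].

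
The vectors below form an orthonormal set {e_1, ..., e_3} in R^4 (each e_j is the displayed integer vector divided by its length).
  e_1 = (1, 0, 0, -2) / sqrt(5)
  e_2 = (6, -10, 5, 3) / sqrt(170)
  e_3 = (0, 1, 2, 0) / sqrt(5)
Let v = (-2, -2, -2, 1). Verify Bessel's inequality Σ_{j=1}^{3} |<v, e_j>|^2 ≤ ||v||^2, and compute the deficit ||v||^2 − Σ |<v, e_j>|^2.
Σ |<v, e_j>|^2 = 1769/170; ||v||^2 = 13; deficit = 441/170

Write each e_j = u_j / sqrt(<u_j, u_j>) where u_j is the displayed integer vector. Then <v, e_j> = <v, u_j> / sqrt(<u_j, u_j>), so |<v, e_j>|^2 = <v, u_j>^2 / <u_j, u_j>.
Coefficients: <v, e_1> = -4/sqrt(5), <v, e_2> = 1/sqrt(170), <v, e_3> = -6/sqrt(5).
Square and sum: Σ |<v, e_j>|^2 = 1769/170.
Compute ||v||^2 = v·v = 13.
Deficit = 13 − 1769/170 = 441/170 ≥ 0, confirming Bessel's inequality. (The deficit equals ||v − Σ <v,e_j> e_j||^2, the squared distance from v to span{e_j}.)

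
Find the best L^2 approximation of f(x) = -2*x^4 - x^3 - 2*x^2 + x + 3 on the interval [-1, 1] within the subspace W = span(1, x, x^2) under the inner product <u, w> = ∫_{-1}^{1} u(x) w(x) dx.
g(x) = -26*x^2/7 + 2*x/5 + 111/35

The best approximation g ∈ W is the orthogonal projection of f onto W. Writing g = a_0 + a_1 x + a_2 x^2, the coefficients solve the normal equations G · a = b where
  G_{ij} = <φ_i, φ_j> and b_i = <f, φ_i>, with φ_0 = 1, φ_1 = x, φ_2 = x^2.
G =
  [2, 0, 2/3]
  [0, 2/3, 0]
  [2/3, 0, 2/5],
b = (58/15, 4/15, 22/35).
Solving gives a_0 = 111/35, a_1 = 2/5, a_2 = -26/7, so
  g(x) = -26*x^2/7 + 2*x/5 + 111/35.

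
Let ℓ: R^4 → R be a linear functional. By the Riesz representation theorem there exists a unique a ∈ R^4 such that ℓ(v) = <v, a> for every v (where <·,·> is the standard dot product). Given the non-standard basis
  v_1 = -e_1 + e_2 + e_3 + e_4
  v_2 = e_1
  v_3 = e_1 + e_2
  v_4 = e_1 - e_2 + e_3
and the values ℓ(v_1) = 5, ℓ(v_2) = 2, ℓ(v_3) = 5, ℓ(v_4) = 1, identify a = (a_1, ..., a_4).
a = (2, 3, 2, 2)

Write a = (a_1, ..., a_4) in the standard basis. For each basis vector v_i, ℓ(v_i) = <v_i, a> is a linear equation in the a_j's. Collect the n equations into a matrix system V a = ℓ, where row i of V is v_i (expressed in the standard basis). Since V is invertible (lower-triangular with 1s on the diagonal, up to permutation), solve by back-substitution:
  V =
[[-1, 1, 1, 1],
 [1, 0, 0, 0],
 [1, 1, 0, 0],
 [1, -1, 1, 0]]
  V a = (5, 2, 5, 1)
Solving gives a = (2, 3, 2, 2).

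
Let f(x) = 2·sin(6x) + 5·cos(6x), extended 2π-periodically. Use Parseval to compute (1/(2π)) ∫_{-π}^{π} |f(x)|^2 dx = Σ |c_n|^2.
Σ |c_n|^2 = 29/2

Expand |f|^2 and use orthogonality of {sin(nx), cos(mx)} on [-π, π]:
  ∫_{-π}^{π} sin(nx)^2 dx = π, ∫ cos(mx)^2 dx = π, and cross terms integrate to 0.
So ∫_{-π}^{π} f(x)^2 dx = 2^2 · π + 5^2 · π = (4 + 25)π.
Divide by 2π: (4 + 25)/2 = 29/2.
By Parseval, this equals Σ |c_n|^2.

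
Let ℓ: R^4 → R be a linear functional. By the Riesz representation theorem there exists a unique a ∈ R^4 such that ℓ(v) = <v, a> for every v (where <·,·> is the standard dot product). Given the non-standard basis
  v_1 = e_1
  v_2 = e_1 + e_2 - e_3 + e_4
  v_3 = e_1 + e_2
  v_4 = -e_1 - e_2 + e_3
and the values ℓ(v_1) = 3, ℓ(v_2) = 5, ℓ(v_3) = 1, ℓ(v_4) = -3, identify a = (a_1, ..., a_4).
a = (3, -2, -2, 2)

Write a = (a_1, ..., a_4) in the standard basis. For each basis vector v_i, ℓ(v_i) = <v_i, a> is a linear equation in the a_j's. Collect the n equations into a matrix system V a = ℓ, where row i of V is v_i (expressed in the standard basis). Since V is invertible (lower-triangular with 1s on the diagonal, up to permutation), solve by back-substitution:
  V =
[[1, 0, 0, 0],
 [1, 1, -1, 1],
 [1, 1, 0, 0],
 [-1, -1, 1, 0]]
  V a = (3, 5, 1, -3)
Solving gives a = (3, -2, -2, 2).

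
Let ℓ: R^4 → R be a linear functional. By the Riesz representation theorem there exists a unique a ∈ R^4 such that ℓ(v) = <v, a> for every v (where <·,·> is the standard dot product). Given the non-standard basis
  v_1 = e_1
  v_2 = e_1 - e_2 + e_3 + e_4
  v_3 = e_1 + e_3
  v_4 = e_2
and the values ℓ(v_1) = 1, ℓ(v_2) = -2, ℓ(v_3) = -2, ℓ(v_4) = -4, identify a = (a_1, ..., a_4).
a = (1, -4, -3, -4)

Write a = (a_1, ..., a_4) in the standard basis. For each basis vector v_i, ℓ(v_i) = <v_i, a> is a linear equation in the a_j's. Collect the n equations into a matrix system V a = ℓ, where row i of V is v_i (expressed in the standard basis). Since V is invertible (lower-triangular with 1s on the diagonal, up to permutation), solve by back-substitution:
  V =
[[1, 0, 0, 0],
 [1, -1, 1, 1],
 [1, 0, 1, 0],
 [0, 1, 0, 0]]
  V a = (1, -2, -2, -4)
Solving gives a = (1, -4, -3, -4).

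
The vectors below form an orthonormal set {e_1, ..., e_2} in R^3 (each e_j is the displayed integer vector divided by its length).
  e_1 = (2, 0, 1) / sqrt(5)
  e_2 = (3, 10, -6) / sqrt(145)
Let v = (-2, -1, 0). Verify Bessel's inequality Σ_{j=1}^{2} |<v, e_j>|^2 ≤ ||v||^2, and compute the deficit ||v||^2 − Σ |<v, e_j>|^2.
Σ |<v, e_j>|^2 = 144/29; ||v||^2 = 5; deficit = 1/29

Write each e_j = u_j / sqrt(<u_j, u_j>) where u_j is the displayed integer vector. Then <v, e_j> = <v, u_j> / sqrt(<u_j, u_j>), so |<v, e_j>|^2 = <v, u_j>^2 / <u_j, u_j>.
Coefficients: <v, e_1> = -4/sqrt(5), <v, e_2> = -16/sqrt(145).
Square and sum: Σ |<v, e_j>|^2 = 144/29.
Compute ||v||^2 = v·v = 5.
Deficit = 5 − 144/29 = 1/29 ≥ 0, confirming Bessel's inequality. (The deficit equals ||v − Σ <v,e_j> e_j||^2, the squared distance from v to span{e_j}.)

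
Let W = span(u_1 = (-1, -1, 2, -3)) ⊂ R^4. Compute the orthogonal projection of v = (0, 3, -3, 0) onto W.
proj_W(v) = (3/5, 3/5, -6/5, 9/5)

Set up U = [u_1 | ... | u_1] ∈ R^(4×1). The projector onto W = col(U) is P = U (U^T U)^(-1) U^T.
Compute U^T U =
  [15],
and U^T v = (-9).
Solve U^T U · c = U^T v for the coefficients: c = (-3/5). The projection is proj_W(v) = U c.
Check: (v - proj_W(v)) · u_1 = 0  (should be 0).
Result: proj_W(v) = (3/5, 3/5, -6/5, 9/5).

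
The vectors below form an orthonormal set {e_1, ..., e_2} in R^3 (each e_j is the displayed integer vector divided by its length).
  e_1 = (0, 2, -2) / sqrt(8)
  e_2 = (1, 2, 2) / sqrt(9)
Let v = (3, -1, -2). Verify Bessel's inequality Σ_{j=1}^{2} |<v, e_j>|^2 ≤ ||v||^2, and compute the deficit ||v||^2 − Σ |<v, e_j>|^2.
Σ |<v, e_j>|^2 = 3/2; ||v||^2 = 14; deficit = 25/2

Write each e_j = u_j / sqrt(<u_j, u_j>) where u_j is the displayed integer vector. Then <v, e_j> = <v, u_j> / sqrt(<u_j, u_j>), so |<v, e_j>|^2 = <v, u_j>^2 / <u_j, u_j>.
Coefficients: <v, e_1> = 2/sqrt(8), <v, e_2> = -3/sqrt(9).
Square and sum: Σ |<v, e_j>|^2 = 3/2.
Compute ||v||^2 = v·v = 14.
Deficit = 14 − 3/2 = 25/2 ≥ 0, confirming Bessel's inequality. (The deficit equals ||v − Σ <v,e_j> e_j||^2, the squared distance from v to span{e_j}.)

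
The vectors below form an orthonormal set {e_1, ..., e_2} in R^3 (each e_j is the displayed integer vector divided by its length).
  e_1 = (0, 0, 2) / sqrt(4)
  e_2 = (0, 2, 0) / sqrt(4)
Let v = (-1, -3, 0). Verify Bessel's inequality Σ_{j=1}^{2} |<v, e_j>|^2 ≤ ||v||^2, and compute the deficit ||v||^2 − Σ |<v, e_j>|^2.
Σ |<v, e_j>|^2 = 9; ||v||^2 = 10; deficit = 1

Write each e_j = u_j / sqrt(<u_j, u_j>) where u_j is the displayed integer vector. Then <v, e_j> = <v, u_j> / sqrt(<u_j, u_j>), so |<v, e_j>|^2 = <v, u_j>^2 / <u_j, u_j>.
Coefficients: <v, e_1> = 0/sqrt(4), <v, e_2> = -6/sqrt(4).
Square and sum: Σ |<v, e_j>|^2 = 9.
Compute ||v||^2 = v·v = 10.
Deficit = 10 − 9 = 1 ≥ 0, confirming Bessel's inequality. (The deficit equals ||v − Σ <v,e_j> e_j||^2, the squared distance from v to span{e_j}.)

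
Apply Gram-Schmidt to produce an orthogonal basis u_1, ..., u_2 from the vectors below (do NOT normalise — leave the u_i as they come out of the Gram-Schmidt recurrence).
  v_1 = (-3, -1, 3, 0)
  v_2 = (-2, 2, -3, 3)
Orthogonal basis:
  u_1 = (-3, -1, 3, 0)
  u_2 = (-53/19, 33/19, -42/19, 3)

Apply the Gram-Schmidt recurrence
  u_1 = v_1
  u_i = v_i − Σ_{j<i} ((v_i · u_j) / (u_j · u_j)) · u_j.

Step by step this gives:
  u_1 = (-3, -1, 3, 0)
  u_2 = (-53/19, 33/19, -42/19, 3)

Orthogonality check:
  u_2 · u_1 = 0 (should be 0)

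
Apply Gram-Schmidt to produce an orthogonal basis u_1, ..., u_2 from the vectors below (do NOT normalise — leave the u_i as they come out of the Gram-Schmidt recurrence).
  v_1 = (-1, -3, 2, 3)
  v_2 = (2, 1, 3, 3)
Orthogonal basis:
  u_1 = (-1, -3, 2, 3)
  u_2 = (56/23, 53/23, 49/23, 39/23)

Apply the Gram-Schmidt recurrence
  u_1 = v_1
  u_i = v_i − Σ_{j<i} ((v_i · u_j) / (u_j · u_j)) · u_j.

Step by step this gives:
  u_1 = (-1, -3, 2, 3)
  u_2 = (56/23, 53/23, 49/23, 39/23)

Orthogonality check:
  u_2 · u_1 = 0 (should be 0)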